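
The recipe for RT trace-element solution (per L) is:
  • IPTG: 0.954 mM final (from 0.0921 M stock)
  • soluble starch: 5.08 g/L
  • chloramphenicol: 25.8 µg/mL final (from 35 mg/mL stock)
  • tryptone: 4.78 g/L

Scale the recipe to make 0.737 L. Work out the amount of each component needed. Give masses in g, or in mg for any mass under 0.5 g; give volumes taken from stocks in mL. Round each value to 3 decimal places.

IPTG 7.634 mL; soluble starch 3.744 g; chloramphenicol 0.543 mL; tryptone 3.523 g

Working volume: 0.737 L.
IPTG: dilute stock: 0.954 mM × 737 mL ÷ 92.1 mM = 7.634 mL
soluble starch: 5.08 g/L × 0.737 L = 3.744 g
chloramphenicol: V = C2·V2/C1 = 25.8 µg/mL × 737 mL ÷ 35000 µg/mL = 0.543 mL
tryptone: 4.78 g/L × 0.737 L = 3.523 g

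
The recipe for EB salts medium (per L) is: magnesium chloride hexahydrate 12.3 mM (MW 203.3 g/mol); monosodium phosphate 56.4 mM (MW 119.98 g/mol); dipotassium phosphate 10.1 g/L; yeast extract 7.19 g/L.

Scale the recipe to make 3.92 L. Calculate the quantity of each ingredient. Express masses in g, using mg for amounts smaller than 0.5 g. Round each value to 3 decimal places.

magnesium chloride hexahydrate 9.802 g; monosodium phosphate 26.526 g; dipotassium phosphate 39.592 g; yeast extract 28.185 g

Working volume: 3.92 L.
magnesium chloride hexahydrate: 12.3 mmol/L × 203.3 g/mol × 3.92 L ÷ 1000 = 9.802 g
monosodium phosphate: 56.4 mmol/L × 119.98 g/mol × 3.92 L ÷ 1000 = 26.526 g
dipotassium phosphate: 10.1 g/L × 3.92 L = 39.592 g
yeast extract: 7.19 g/L × 3.92 L = 28.185 g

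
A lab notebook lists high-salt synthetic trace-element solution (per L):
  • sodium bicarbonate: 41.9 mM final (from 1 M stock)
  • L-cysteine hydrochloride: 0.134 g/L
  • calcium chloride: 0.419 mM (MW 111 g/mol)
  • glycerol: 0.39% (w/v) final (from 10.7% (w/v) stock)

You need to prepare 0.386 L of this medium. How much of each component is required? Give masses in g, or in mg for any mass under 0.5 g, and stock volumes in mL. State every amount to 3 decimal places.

Scale factor relative to 1 L: 0.386.
sodium bicarbonate: V = C2·V2/C1 = 41.9 mM × 386 mL ÷ 1000 mM = 16.173 mL
L-cysteine hydrochloride: 0.134 g/L × 0.386 L = 0.051724 g = 51.724 mg
calcium chloride: 0.419 mmol/L × 111 mg/mmol × 0.386 L = 17.952 mg
glycerol: C1V1 = C2V2 → 0.39% ÷ 10.7% × 386 mL = 14.069 mL

sodium bicarbonate 16.173 mL; L-cysteine hydrochloride 51.724 mg; calcium chloride 17.952 mg; glycerol 14.069 mL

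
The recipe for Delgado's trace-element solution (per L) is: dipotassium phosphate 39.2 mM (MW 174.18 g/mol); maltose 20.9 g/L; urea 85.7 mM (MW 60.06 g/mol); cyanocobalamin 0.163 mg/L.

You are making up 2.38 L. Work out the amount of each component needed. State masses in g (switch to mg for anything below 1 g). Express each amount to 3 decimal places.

Working volume: 2.38 L.
dipotassium phosphate: 39.2 mmol/L × 174.18 g/mol × 2.38 L ÷ 1000 = 16.250 g
maltose: 20.9 g/L × 2.38 L = 49.742 g
urea: 85.7 mmol/L × 60.06 g/mol × 2.38 L ÷ 1000 = 12.250 g
cyanocobalamin: 0.163 mg/L × 2.38 L = 0.388 mg

dipotassium phosphate 16.250 g; maltose 49.742 g; urea 12.250 g; cyanocobalamin 0.388 mg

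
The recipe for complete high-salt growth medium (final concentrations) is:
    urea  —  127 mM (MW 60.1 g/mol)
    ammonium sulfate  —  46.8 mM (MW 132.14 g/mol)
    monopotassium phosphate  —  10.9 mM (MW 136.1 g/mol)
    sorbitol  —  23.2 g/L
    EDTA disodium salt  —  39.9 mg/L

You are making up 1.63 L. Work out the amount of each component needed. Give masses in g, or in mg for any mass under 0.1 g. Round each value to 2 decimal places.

urea 12.44 g; ammonium sulfate 10.08 g; monopotassium phosphate 2.42 g; sorbitol 37.82 g; EDTA disodium salt 65.04 mg

Working volume: 1.63 L.
urea: 127 mmol/L × 60.1 g/mol × 1.63 L ÷ 1000 = 12.44 g
ammonium sulfate: 46.8 mmol/L × 132.14 g/mol × 1.63 L ÷ 1000 = 10.08 g
monopotassium phosphate: 10.9 mmol/L × 136.1 g/mol × 1.63 L ÷ 1000 = 2.42 g
sorbitol: 23.2 g/L × 1.63 L = 37.82 g
EDTA disodium salt: 39.9 mg/L × 1.63 L = 65.04 mg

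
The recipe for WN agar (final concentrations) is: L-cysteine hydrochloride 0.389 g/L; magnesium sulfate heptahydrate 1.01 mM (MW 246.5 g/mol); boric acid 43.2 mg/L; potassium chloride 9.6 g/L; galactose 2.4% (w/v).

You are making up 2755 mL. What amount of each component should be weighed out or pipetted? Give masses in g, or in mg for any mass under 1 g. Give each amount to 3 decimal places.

L-cysteine hydrochloride 1.072 g; magnesium sulfate heptahydrate 685.899 mg; boric acid 119.016 mg; potassium chloride 26.448 g; galactose 66.120 g

Working volume: 2755 mL = 2.755 L.
L-cysteine hydrochloride: 0.389 g/L × 2.755 L = 1.072 g
magnesium sulfate heptahydrate: 1.01 mmol/L × 246.5 mg/mmol × 2.755 L = 685.899 mg
boric acid: 43.2 mg/L × 2.755 L = 119.016 mg
potassium chloride: 9.6 g/L × 2.755 L = 26.448 g
galactose: 2.4% w/v = 24 g/L → 24 × 2.755 L = 66.120 g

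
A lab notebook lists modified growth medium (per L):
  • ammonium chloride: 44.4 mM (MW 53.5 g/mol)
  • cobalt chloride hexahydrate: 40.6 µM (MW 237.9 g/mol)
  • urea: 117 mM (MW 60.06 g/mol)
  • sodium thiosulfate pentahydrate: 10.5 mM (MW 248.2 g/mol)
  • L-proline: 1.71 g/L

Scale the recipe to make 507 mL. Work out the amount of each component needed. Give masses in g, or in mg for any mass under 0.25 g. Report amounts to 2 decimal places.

ammonium chloride 1.20 g; cobalt chloride hexahydrate 4.90 mg; urea 3.56 g; sodium thiosulfate pentahydrate 1.32 g; L-proline 0.87 g

Target volume = 507 mL = 0.507 L.
ammonium chloride: 44.4 mmol/L × 53.5 g/mol × 0.507 L ÷ 1000 = 1.20 g
cobalt chloride hexahydrate: 40.6 µmol/L × 237.9 g/mol × 0.507 L ÷ 1000 = 4.90 mg
urea: 117 mmol/L × 60.06 g/mol × 0.507 L ÷ 1000 = 3.56 g
sodium thiosulfate pentahydrate: 10.5 mmol/L × 248.2 g/mol × 0.507 L ÷ 1000 = 1.32 g
L-proline: 1.71 g/L × 0.507 L = 0.87 g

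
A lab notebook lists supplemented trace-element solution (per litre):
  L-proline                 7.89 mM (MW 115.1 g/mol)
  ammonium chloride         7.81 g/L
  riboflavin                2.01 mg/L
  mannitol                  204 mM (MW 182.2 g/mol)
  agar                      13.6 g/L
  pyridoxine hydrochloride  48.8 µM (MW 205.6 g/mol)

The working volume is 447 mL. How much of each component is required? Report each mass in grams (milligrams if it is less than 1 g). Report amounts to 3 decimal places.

Working volume: 447 mL = 0.447 L.
L-proline: 7.89 mmol/L × 115.1 mg/mmol × 0.447 L = 405.938 mg
ammonium chloride: 7.81 g/L × 0.447 L = 3.491 g
riboflavin: 2.01 mg/L × 0.447 L = 0.898 mg
mannitol: 204 mmol/L × 182.2 g/mol × 0.447 L ÷ 1000 = 16.614 g
agar: 13.6 g/L × 0.447 L = 6.079 g
pyridoxine hydrochloride: 48.8 µmol/L × 205.6 g/mol × 0.447 L ÷ 1000 = 4.485 mg

L-proline 405.938 mg; ammonium chloride 3.491 g; riboflavin 0.898 mg; mannitol 16.614 g; agar 6.079 g; pyridoxine hydrochloride 4.485 mg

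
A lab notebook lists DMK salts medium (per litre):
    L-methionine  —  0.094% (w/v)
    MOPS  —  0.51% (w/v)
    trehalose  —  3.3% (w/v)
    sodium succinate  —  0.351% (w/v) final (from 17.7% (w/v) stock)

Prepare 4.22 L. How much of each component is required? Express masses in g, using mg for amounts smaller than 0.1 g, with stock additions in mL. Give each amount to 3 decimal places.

Scale factor relative to 1 L: 4.22.
L-methionine: 0.094 g per 100 mL × 4220 mL ÷ 100 = 3.967 g
MOPS: 0.51% w/v = 5.1 g/L → 5.1 × 4.22 L = 21.522 g
trehalose: 3.3% w/v = 33 g/L → 33 × 4.22 L = 139.260 g
sodium succinate: C1V1 = C2V2 → 0.351% ÷ 17.7% × 4220 mL = 83.685 mL

L-methionine 3.967 g; MOPS 21.522 g; trehalose 139.260 g; sodium succinate 83.685 mL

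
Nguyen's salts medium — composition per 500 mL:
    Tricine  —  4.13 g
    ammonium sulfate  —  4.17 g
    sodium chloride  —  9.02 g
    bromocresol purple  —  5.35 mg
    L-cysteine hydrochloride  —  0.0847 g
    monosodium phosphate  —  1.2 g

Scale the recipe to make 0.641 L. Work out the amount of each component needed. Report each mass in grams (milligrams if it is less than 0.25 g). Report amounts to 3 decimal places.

Tricine 5.295 g; ammonium sulfate 5.346 g; sodium chloride 11.564 g; bromocresol purple 6.859 mg; L-cysteine hydrochloride 108.585 mg; monosodium phosphate 1.538 g

Ratio of target to recipe volume: 641 / 500 = 1.282.
Tricine: 4.13 g × (641 mL / 500 mL) = 5.295 g
ammonium sulfate: 4.17 g × (641 mL / 500 mL) = 5.346 g
sodium chloride: 9.02 g × (641 mL / 500 mL) = 11.564 g
bromocresol purple: 5.35 mg × (641 mL / 500 mL) = 6.859 mg
L-cysteine hydrochloride: 0.0847 g × (641 mL / 500 mL) = 0.108585 g = 108.585 mg
monosodium phosphate: 1.2 g × (641 mL / 500 mL) = 1.538 g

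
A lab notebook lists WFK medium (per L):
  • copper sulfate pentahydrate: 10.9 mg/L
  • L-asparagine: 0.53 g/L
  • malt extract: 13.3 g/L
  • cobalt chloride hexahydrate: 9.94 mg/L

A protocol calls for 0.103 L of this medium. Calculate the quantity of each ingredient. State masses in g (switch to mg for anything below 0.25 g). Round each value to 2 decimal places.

Scale factor relative to 1 L: 0.103.
copper sulfate pentahydrate: 10.9 mg/L × 0.103 L = 1.12 mg
L-asparagine: 0.53 g/L × 0.103 L = 0.05459 g = 54.59 mg
malt extract: 13.3 g/L × 0.103 L = 1.37 g
cobalt chloride hexahydrate: 9.94 mg/L × 0.103 L = 1.02 mg

copper sulfate pentahydrate 1.12 mg; L-asparagine 54.59 mg; malt extract 1.37 g; cobalt chloride hexahydrate 1.02 mg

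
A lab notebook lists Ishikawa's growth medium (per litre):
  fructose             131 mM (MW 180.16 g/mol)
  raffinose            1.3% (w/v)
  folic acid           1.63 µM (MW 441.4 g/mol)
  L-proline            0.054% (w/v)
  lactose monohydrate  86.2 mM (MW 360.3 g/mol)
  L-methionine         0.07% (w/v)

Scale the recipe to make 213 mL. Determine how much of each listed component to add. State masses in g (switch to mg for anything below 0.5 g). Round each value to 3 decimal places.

Working volume: 213 mL = 0.213 L.
fructose: 131 mmol/L × 180.16 g/mol × 0.213 L ÷ 1000 = 5.027 g
raffinose: 1.3 g per 100 mL × 213 mL ÷ 100 = 2.769 g
folic acid: 1.63 µmol/L × 441.4 g/mol × 0.213 L ÷ 1000 = 0.153 mg
L-proline: 0.054% w/v = 0.54 g/L → 0.54 × 0.213 L = 0.11502 g = 115.020 mg
lactose monohydrate: 86.2 mmol/L × 360.3 g/mol × 0.213 L ÷ 1000 = 6.615 g
L-methionine: 0.07% w/v = 0.7 g/L → 0.7 × 0.213 L = 0.1491 g = 149.100 mg

fructose 5.027 g; raffinose 2.769 g; folic acid 0.153 mg; L-proline 115.020 mg; lactose monohydrate 6.615 g; L-methionine 149.100 mg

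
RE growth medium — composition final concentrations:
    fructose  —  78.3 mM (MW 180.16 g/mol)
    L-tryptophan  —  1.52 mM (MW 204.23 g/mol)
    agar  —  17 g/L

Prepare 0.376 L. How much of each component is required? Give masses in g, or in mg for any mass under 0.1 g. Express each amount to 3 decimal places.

Working volume: 0.376 L.
fructose: 78.3 mmol/L × 180.16 g/mol × 0.376 L ÷ 1000 = 5.304 g
L-tryptophan: 1.52 mmol/L × 204.23 g/mol × 0.376 L ÷ 1000 = 0.117 g
agar: 17 g/L × 0.376 L = 6.392 g

fructose 5.304 g; L-tryptophan 0.117 g; agar 6.392 g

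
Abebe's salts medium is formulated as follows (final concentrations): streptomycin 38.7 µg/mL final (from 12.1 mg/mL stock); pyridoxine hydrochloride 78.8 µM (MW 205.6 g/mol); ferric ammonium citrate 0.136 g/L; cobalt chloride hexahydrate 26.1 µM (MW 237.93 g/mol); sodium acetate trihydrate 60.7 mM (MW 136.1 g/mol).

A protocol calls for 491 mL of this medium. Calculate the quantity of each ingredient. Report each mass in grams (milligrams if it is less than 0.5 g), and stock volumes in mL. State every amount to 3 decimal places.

Scale factor relative to 1 L: 0.491.
streptomycin: V = C2·V2/C1 = 38.7 µg/mL × 491 mL ÷ 12100 µg/mL = 1.570 mL
pyridoxine hydrochloride: 78.8 µmol/L × 205.6 g/mol × 0.491 L ÷ 1000 = 7.955 mg
ferric ammonium citrate: 0.136 g/L × 0.491 L = 0.066776 g = 66.776 mg
cobalt chloride hexahydrate: 26.1 µmol/L × 237.93 g/mol × 0.491 L ÷ 1000 = 3.049 mg
sodium acetate trihydrate: 60.7 mmol/L × 136.1 g/mol × 0.491 L ÷ 1000 = 4.056 g

streptomycin 1.570 mL; pyridoxine hydrochloride 7.955 mg; ferric ammonium citrate 66.776 mg; cobalt chloride hexahydrate 3.049 mg; sodium acetate trihydrate 4.056 g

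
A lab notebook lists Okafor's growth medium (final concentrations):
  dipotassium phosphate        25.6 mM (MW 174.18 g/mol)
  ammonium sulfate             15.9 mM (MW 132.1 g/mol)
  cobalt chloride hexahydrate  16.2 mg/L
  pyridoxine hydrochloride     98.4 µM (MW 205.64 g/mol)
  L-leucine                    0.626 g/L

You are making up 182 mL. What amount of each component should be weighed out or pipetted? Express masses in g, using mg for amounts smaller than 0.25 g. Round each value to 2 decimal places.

dipotassium phosphate 0.81 g; ammonium sulfate 0.38 g; cobalt chloride hexahydrate 2.95 mg; pyridoxine hydrochloride 3.68 mg; L-leucine 113.93 mg

Scale factor relative to 1 L: 0.182.
dipotassium phosphate: 25.6 mmol/L × 174.18 g/mol × 0.182 L ÷ 1000 = 0.81 g
ammonium sulfate: 15.9 mmol/L × 132.1 g/mol × 0.182 L ÷ 1000 = 0.38 g
cobalt chloride hexahydrate: 16.2 mg/L × 0.182 L = 2.95 mg
pyridoxine hydrochloride: 98.4 µmol/L × 205.64 g/mol × 0.182 L ÷ 1000 = 3.68 mg
L-leucine: 0.626 g/L × 0.182 L = 0.113932 g = 113.93 mg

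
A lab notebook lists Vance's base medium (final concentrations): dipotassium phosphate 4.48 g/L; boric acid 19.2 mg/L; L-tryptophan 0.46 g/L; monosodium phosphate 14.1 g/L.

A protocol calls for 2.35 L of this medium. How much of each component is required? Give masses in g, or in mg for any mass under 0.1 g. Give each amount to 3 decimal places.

dipotassium phosphate 10.528 g; boric acid 45.120 mg; L-tryptophan 1.081 g; monosodium phosphate 33.135 g

Working volume: 2.35 L.
dipotassium phosphate: 4.48 g/L × 2.35 L = 10.528 g
boric acid: 19.2 mg/L × 2.35 L = 45.120 mg
L-tryptophan: 0.46 g/L × 2.35 L = 1.081 g
monosodium phosphate: 14.1 g/L × 2.35 L = 33.135 g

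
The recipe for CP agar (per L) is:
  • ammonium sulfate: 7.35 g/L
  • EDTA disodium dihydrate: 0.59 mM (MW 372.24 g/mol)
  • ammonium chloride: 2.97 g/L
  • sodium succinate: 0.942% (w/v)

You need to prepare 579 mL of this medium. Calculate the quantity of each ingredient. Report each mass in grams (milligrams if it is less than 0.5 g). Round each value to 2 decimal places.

Target volume = 579 mL = 0.579 L.
ammonium sulfate: 7.35 g/L × 0.579 L = 4.26 g
EDTA disodium dihydrate: 0.59 mmol/L × 372.24 mg/mmol × 0.579 L = 127.16 mg
ammonium chloride: 2.97 g/L × 0.579 L = 1.72 g
sodium succinate: 0.942% w/v = 9.42 g/L → 9.42 × 0.579 L = 5.45 g

ammonium sulfate 4.26 g; EDTA disodium dihydrate 127.16 mg; ammonium chloride 1.72 g; sodium succinate 5.45 g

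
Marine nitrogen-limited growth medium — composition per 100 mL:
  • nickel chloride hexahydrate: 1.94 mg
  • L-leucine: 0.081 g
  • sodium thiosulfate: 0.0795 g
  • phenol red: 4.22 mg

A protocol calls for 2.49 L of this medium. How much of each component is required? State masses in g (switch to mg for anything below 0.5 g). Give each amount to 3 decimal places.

nickel chloride hexahydrate 48.306 mg; L-leucine 2.017 g; sodium thiosulfate 1.980 g; phenol red 105.078 mg

Scale factor = 2490 mL / 100 mL = 24.9.
nickel chloride hexahydrate: 1.94 mg × (2490 mL / 100 mL) = 48.306 mg
L-leucine: 0.081 g × (2490 mL / 100 mL) = 2.017 g
sodium thiosulfate: 0.0795 g × (2490 mL / 100 mL) = 1.980 g
phenol red: 4.22 mg × (2490 mL / 100 mL) = 105.078 mg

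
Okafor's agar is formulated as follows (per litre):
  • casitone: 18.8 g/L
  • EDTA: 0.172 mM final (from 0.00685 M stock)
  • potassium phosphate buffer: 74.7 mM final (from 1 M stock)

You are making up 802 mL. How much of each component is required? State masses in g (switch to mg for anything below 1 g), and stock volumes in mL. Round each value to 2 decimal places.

Scale factor relative to 1 L: 0.802.
casitone: 18.8 g/L × 0.802 L = 15.08 g
EDTA: dilute stock: 0.172 mM × 802 mL ÷ 6.85 mM = 20.14 mL
potassium phosphate buffer: C1V1 = C2V2 → 74.7 mM × 802 mL ÷ 1000 mM = 59.91 mL

casitone 15.08 g; EDTA 20.14 mL; potassium phosphate buffer 59.91 mL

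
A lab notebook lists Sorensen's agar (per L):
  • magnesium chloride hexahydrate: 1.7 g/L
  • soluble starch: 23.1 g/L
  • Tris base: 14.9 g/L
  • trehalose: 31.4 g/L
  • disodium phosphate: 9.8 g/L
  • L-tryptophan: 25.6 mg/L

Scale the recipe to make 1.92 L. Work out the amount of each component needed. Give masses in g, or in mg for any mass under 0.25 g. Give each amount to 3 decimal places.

Scale factor relative to 1 L: 1.92.
magnesium chloride hexahydrate: 1.7 g/L × 1.92 L = 3.264 g
soluble starch: 23.1 g/L × 1.92 L = 44.352 g
Tris base: 14.9 g/L × 1.92 L = 28.608 g
trehalose: 31.4 g/L × 1.92 L = 60.288 g
disodium phosphate: 9.8 g/L × 1.92 L = 18.816 g
L-tryptophan: 25.6 mg/L × 1.92 L = 49.152 mg

magnesium chloride hexahydrate 3.264 g; soluble starch 44.352 g; Tris base 28.608 g; trehalose 60.288 g; disodium phosphate 18.816 g; L-tryptophan 49.152 mg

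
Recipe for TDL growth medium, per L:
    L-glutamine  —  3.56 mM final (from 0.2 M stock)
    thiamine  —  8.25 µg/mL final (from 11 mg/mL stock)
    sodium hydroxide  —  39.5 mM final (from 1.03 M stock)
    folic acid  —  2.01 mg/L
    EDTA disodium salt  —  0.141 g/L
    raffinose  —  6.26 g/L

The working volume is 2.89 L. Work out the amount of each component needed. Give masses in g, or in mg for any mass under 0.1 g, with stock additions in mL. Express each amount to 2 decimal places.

L-glutamine 51.44 mL; thiamine 2.17 mL; sodium hydroxide 110.83 mL; folic acid 5.81 mg; EDTA disodium salt 0.41 g; raffinose 18.09 g

Scale factor relative to 1 L: 2.89.
L-glutamine: V = C2·V2/C1 = 3.56 mM × 2890 mL ÷ 200 mM = 51.44 mL
thiamine: V = C2·V2/C1 = 8.25 µg/mL × 2890 mL ÷ 11000 µg/mL = 2.17 mL
sodium hydroxide: V = C2·V2/C1 = 39.5 mM × 2890 mL ÷ 1030 mM = 110.83 mL
folic acid: 2.01 mg/L × 2.89 L = 5.81 mg
EDTA disodium salt: 0.141 g/L × 2.89 L = 0.41 g
raffinose: 6.26 g/L × 2.89 L = 18.09 g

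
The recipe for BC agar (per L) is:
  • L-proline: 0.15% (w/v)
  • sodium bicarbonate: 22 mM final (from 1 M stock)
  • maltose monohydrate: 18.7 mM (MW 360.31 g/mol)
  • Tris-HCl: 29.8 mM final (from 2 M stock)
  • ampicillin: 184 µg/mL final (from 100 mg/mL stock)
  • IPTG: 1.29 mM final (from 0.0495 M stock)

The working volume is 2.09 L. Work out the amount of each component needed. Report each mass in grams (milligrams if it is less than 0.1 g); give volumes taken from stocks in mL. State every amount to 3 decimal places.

Scale factor relative to 1 L: 2.09.
L-proline: 0.15% w/v = 1.5 g/L → 1.5 × 2.09 L = 3.135 g
sodium bicarbonate: V = C2·V2/C1 = 22 mM × 2090 mL ÷ 1000 mM = 45.980 mL
maltose monohydrate: 18.7 mmol/L × 360.31 g/mol × 2.09 L ÷ 1000 = 14.082 g
Tris-HCl: C1V1 = C2V2 → 29.8 mM × 2090 mL ÷ 2000 mM = 31.141 mL
ampicillin: V = C2·V2/C1 = 184 µg/mL × 2090 mL ÷ 100000 µg/mL = 3.846 mL
IPTG: C1V1 = C2V2 → 1.29 mM × 2090 mL ÷ 49.5 mM = 54.467 mL

L-proline 3.135 g; sodium bicarbonate 45.980 mL; maltose monohydrate 14.082 g; Tris-HCl 31.141 mL; ampicillin 3.846 mL; IPTG 54.467 mL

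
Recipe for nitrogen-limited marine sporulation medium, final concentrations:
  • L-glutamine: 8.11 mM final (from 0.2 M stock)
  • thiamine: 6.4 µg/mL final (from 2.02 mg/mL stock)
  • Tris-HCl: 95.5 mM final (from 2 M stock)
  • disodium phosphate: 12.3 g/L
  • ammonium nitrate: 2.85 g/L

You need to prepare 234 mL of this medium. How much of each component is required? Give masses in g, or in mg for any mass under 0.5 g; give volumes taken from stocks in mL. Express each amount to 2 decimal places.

Target volume = 234 mL = 0.234 L.
L-glutamine: V = C2·V2/C1 = 8.11 mM × 234 mL ÷ 200 mM = 9.49 mL
thiamine: dilute stock: 6.4 µg/mL × 234 mL ÷ 2020 µg/mL = 0.74 mL
Tris-HCl: V = C2·V2/C1 = 95.5 mM × 234 mL ÷ 2000 mM = 11.17 mL
disodium phosphate: 12.3 g/L × 0.234 L = 2.88 g
ammonium nitrate: 2.85 g/L × 0.234 L = 0.67 g

L-glutamine 9.49 mL; thiamine 0.74 mL; Tris-HCl 11.17 mL; disodium phosphate 2.88 g; ammonium nitrate 0.67 g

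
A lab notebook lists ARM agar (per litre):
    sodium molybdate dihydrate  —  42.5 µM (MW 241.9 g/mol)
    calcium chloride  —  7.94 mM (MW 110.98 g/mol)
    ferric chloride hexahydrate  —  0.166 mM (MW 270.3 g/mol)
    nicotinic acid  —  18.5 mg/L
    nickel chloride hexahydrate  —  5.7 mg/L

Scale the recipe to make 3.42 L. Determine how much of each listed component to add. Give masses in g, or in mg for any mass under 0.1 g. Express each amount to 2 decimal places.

sodium molybdate dihydrate 35.16 mg; calcium chloride 3.01 g; ferric chloride hexahydrate 0.15 g; nicotinic acid 63.27 mg; nickel chloride hexahydrate 19.49 mg

Working volume: 3.42 L.
sodium molybdate dihydrate: 42.5 µmol/L × 241.9 g/mol × 3.42 L ÷ 1000 = 35.16 mg
calcium chloride: 7.94 mmol/L × 110.98 g/mol × 3.42 L ÷ 1000 = 3.01 g
ferric chloride hexahydrate: 0.166 mmol/L × 270.3 g/mol × 3.42 L ÷ 1000 = 0.15 g
nicotinic acid: 18.5 mg/L × 3.42 L = 63.27 mg
nickel chloride hexahydrate: 5.7 mg/L × 3.42 L = 19.49 mg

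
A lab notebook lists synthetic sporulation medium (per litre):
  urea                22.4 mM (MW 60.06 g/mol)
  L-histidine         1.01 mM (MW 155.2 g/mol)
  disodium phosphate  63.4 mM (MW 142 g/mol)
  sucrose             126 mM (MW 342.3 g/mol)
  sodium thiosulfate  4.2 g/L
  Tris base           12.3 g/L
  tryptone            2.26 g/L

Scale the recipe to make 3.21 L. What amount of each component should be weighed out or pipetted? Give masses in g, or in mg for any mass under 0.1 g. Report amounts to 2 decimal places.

Working volume: 3.21 L.
urea: 22.4 mmol/L × 60.06 g/mol × 3.21 L ÷ 1000 = 4.32 g
L-histidine: 1.01 mmol/L × 155.2 g/mol × 3.21 L ÷ 1000 = 0.50 g
disodium phosphate: 63.4 mmol/L × 142 g/mol × 3.21 L ÷ 1000 = 28.90 g
sucrose: 126 mmol/L × 342.3 g/mol × 3.21 L ÷ 1000 = 138.45 g
sodium thiosulfate: 4.2 g/L × 3.21 L = 13.48 g
Tris base: 12.3 g/L × 3.21 L = 39.48 g
tryptone: 2.26 g/L × 3.21 L = 7.25 g

urea 4.32 g; L-histidine 0.50 g; disodium phosphate 28.90 g; sucrose 138.45 g; sodium thiosulfate 13.48 g; Tris base 39.48 g; tryptone 7.25 g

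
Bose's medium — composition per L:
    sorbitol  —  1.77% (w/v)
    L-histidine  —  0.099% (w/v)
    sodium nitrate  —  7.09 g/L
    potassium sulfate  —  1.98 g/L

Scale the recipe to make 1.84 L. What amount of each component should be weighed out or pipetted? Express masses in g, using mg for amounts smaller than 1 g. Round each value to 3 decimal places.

sorbitol 32.568 g; L-histidine 1.822 g; sodium nitrate 13.046 g; potassium sulfate 3.643 g

Working volume: 1.84 L.
sorbitol: 1.77 g per 100 mL × 1840 mL ÷ 100 = 32.568 g
L-histidine: 0.099% w/v = 0.99 g/L → 0.99 × 1.84 L = 1.822 g
sodium nitrate: 7.09 g/L × 1.84 L = 13.046 g
potassium sulfate: 1.98 g/L × 1.84 L = 3.643 g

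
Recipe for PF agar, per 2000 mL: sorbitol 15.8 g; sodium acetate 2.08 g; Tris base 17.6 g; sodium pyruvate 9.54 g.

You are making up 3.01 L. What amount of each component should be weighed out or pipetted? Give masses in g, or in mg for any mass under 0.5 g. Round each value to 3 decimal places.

Ratio of target to recipe volume: 3010 / 2000 = 1.505.
sorbitol: 15.8 g × (3010 mL / 2000 mL) = 23.779 g
sodium acetate: 2.08 g × (3010 mL / 2000 mL) = 3.130 g
Tris base: 17.6 g × (3010 mL / 2000 mL) = 26.488 g
sodium pyruvate: 9.54 g × (3010 mL / 2000 mL) = 14.358 g

sorbitol 23.779 g; sodium acetate 3.130 g; Tris base 26.488 g; sodium pyruvate 14.358 g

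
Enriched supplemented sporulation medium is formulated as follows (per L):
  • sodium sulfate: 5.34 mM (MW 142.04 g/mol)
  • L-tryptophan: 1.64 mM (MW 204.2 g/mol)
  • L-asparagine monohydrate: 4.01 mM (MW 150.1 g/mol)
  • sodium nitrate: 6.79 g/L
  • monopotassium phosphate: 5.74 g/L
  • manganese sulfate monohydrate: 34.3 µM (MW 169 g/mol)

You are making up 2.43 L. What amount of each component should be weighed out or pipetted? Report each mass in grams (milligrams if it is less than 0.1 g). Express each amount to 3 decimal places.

Working volume: 2.43 L.
sodium sulfate: 5.34 mmol/L × 142.04 g/mol × 2.43 L ÷ 1000 = 1.843 g
L-tryptophan: 1.64 mmol/L × 204.2 g/mol × 2.43 L ÷ 1000 = 0.814 g
L-asparagine monohydrate: 4.01 mmol/L × 150.1 g/mol × 2.43 L ÷ 1000 = 1.463 g
sodium nitrate: 6.79 g/L × 2.43 L = 16.500 g
monopotassium phosphate: 5.74 g/L × 2.43 L = 13.948 g
manganese sulfate monohydrate: 34.3 µmol/L × 169 g/mol × 2.43 L ÷ 1000 = 14.086 mg

sodium sulfate 1.843 g; L-tryptophan 0.814 g; L-asparagine monohydrate 1.463 g; sodium nitrate 16.500 g; monopotassium phosphate 13.948 g; manganese sulfate monohydrate 14.086 mg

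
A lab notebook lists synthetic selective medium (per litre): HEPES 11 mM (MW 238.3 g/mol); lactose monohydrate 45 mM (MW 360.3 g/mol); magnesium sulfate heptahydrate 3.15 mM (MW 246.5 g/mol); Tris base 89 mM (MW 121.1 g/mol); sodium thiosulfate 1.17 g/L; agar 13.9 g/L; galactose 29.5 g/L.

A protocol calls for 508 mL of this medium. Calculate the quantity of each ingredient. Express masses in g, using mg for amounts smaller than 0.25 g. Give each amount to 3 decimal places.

HEPES 1.332 g; lactose monohydrate 8.236 g; magnesium sulfate heptahydrate 0.394 g; Tris base 5.475 g; sodium thiosulfate 0.594 g; agar 7.061 g; galactose 14.986 g

Scale factor relative to 1 L: 0.508.
HEPES: 11 mmol/L × 238.3 g/mol × 0.508 L ÷ 1000 = 1.332 g
lactose monohydrate: 45 mmol/L × 360.3 g/mol × 0.508 L ÷ 1000 = 8.236 g
magnesium sulfate heptahydrate: 3.15 mmol/L × 246.5 g/mol × 0.508 L ÷ 1000 = 0.394 g
Tris base: 89 mmol/L × 121.1 g/mol × 0.508 L ÷ 1000 = 5.475 g
sodium thiosulfate: 1.17 g/L × 0.508 L = 0.594 g
agar: 13.9 g/L × 0.508 L = 7.061 g
galactose: 29.5 g/L × 0.508 L = 14.986 g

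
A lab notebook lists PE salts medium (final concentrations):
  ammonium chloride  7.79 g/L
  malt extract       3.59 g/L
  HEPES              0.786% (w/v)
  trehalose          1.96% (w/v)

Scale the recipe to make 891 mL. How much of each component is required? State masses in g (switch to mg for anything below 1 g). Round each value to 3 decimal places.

ammonium chloride 6.941 g; malt extract 3.199 g; HEPES 7.003 g; trehalose 17.464 g

Scale factor relative to 1 L: 0.891.
ammonium chloride: 7.79 g/L × 0.891 L = 6.941 g
malt extract: 3.59 g/L × 0.891 L = 3.199 g
HEPES: 0.786% w/v = 7.86 g/L → 7.86 × 0.891 L = 7.003 g
trehalose: 1.96% w/v = 19.6 g/L → 19.6 × 0.891 L = 17.464 g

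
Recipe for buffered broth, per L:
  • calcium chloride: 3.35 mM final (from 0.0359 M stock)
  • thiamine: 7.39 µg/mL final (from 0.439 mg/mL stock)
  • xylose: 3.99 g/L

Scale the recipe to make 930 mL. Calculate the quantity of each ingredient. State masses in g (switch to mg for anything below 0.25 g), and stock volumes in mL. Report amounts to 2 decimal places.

Working volume: 930 mL = 0.93 L.
calcium chloride: C1V1 = C2V2 → 3.35 mM × 930 mL ÷ 35.9 mM = 86.78 mL
thiamine: V = C2·V2/C1 = 7.39 µg/mL × 930 mL ÷ 439 µg/mL = 15.66 mL
xylose: 3.99 g/L × 0.93 L = 3.71 g

calcium chloride 86.78 mL; thiamine 15.66 mL; xylose 3.71 g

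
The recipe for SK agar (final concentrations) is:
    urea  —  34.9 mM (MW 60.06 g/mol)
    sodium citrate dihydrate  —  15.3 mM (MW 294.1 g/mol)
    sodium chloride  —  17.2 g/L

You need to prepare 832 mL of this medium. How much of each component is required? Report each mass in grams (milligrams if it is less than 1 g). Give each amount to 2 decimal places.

urea 1.74 g; sodium citrate dihydrate 3.74 g; sodium chloride 14.31 g

Target volume = 832 mL = 0.832 L.
urea: 34.9 mmol/L × 60.06 g/mol × 0.832 L ÷ 1000 = 1.74 g
sodium citrate dihydrate: 15.3 mmol/L × 294.1 g/mol × 0.832 L ÷ 1000 = 3.74 g
sodium chloride: 17.2 g/L × 0.832 L = 14.31 g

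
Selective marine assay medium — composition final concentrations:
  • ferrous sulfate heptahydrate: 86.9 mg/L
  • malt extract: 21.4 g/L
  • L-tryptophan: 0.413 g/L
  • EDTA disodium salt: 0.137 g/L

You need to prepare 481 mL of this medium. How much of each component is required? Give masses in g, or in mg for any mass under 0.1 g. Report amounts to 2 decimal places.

ferrous sulfate heptahydrate 41.80 mg; malt extract 10.29 g; L-tryptophan 0.20 g; EDTA disodium salt 65.90 mg

Working volume: 481 mL = 0.481 L.
ferrous sulfate heptahydrate: 86.9 mg/L × 0.481 L = 41.80 mg
malt extract: 21.4 g/L × 0.481 L = 10.29 g
L-tryptophan: 0.413 g/L × 0.481 L = 0.20 g
EDTA disodium salt: 0.137 g/L × 0.481 L = 0.065897 g = 65.90 mg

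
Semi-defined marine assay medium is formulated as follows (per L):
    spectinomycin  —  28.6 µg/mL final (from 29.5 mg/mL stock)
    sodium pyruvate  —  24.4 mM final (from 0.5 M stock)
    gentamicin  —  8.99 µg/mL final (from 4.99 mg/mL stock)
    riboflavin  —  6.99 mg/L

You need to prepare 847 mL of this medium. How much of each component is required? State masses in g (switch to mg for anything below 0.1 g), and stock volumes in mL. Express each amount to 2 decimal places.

spectinomycin 0.82 mL; sodium pyruvate 41.33 mL; gentamicin 1.53 mL; riboflavin 5.92 mg

Target volume = 847 mL = 0.847 L.
spectinomycin: C1V1 = C2V2 → 28.6 µg/mL × 847 mL ÷ 29500 µg/mL = 0.82 mL
sodium pyruvate: V = C2·V2/C1 = 24.4 mM × 847 mL ÷ 500 mM = 41.33 mL
gentamicin: C1V1 = C2V2 → 8.99 µg/mL × 847 mL ÷ 4990 µg/mL = 1.53 mL
riboflavin: 6.99 mg/L × 0.847 L = 5.92 mg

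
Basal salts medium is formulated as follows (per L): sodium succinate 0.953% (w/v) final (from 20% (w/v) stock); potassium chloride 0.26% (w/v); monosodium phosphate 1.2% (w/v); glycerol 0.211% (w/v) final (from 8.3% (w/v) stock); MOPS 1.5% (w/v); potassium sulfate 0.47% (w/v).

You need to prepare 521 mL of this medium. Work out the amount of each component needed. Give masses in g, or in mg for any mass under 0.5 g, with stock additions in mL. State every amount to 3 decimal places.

sodium succinate 24.826 mL; potassium chloride 1.355 g; monosodium phosphate 6.252 g; glycerol 13.245 mL; MOPS 7.815 g; potassium sulfate 2.449 g

Working volume: 521 mL = 0.521 L.
sodium succinate: V = C2·V2/C1 = 0.953% ÷ 20% × 521 mL = 24.826 mL
potassium chloride: 0.26% w/v = 2.6 g/L → 2.6 × 0.521 L = 1.355 g
monosodium phosphate: 1.2% w/v = 12 g/L → 12 × 0.521 L = 6.252 g
glycerol: V = C2·V2/C1 = 0.211% ÷ 8.3% × 521 mL = 13.245 mL
MOPS: 1.5 g per 100 mL × 521 mL ÷ 100 = 7.815 g
potassium sulfate: 0.47% w/v = 4.7 g/L → 4.7 × 0.521 L = 2.449 g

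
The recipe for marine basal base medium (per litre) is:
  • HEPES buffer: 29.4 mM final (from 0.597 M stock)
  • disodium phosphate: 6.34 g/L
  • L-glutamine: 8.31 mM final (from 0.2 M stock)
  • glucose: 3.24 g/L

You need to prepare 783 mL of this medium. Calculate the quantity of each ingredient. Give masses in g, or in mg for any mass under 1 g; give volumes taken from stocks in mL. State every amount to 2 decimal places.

Scale factor relative to 1 L: 0.783.
HEPES buffer: C1V1 = C2V2 → 29.4 mM × 783 mL ÷ 597 mM = 38.56 mL
disodium phosphate: 6.34 g/L × 0.783 L = 4.96 g
L-glutamine: C1V1 = C2V2 → 8.31 mM × 783 mL ÷ 200 mM = 32.53 mL
glucose: 3.24 g/L × 0.783 L = 2.54 g

HEPES buffer 38.56 mL; disodium phosphate 4.96 g; L-glutamine 32.53 mL; glucose 2.54 g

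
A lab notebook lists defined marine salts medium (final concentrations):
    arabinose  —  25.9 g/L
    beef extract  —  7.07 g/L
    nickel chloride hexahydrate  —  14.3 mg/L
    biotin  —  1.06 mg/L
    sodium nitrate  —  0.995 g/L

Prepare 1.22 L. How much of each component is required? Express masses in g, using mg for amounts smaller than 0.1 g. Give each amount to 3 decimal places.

Scale factor relative to 1 L: 1.22.
arabinose: 25.9 g/L × 1.22 L = 31.598 g
beef extract: 7.07 g/L × 1.22 L = 8.625 g
nickel chloride hexahydrate: 14.3 mg/L × 1.22 L = 17.446 mg
biotin: 1.06 mg/L × 1.22 L = 1.293 mg
sodium nitrate: 0.995 g/L × 1.22 L = 1.214 g

arabinose 31.598 g; beef extract 8.625 g; nickel chloride hexahydrate 17.446 mg; biotin 1.293 mg; sodium nitrate 1.214 g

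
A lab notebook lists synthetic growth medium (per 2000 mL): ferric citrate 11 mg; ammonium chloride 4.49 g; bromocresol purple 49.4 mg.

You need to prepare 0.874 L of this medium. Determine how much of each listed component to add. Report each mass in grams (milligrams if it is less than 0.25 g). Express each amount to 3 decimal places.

ferric citrate 4.807 mg; ammonium chloride 1.962 g; bromocresol purple 21.588 mg

Ratio of target to recipe volume: 874 / 2000 = 0.437.
ferric citrate: 11 mg × (874 mL / 2000 mL) = 4.807 mg
ammonium chloride: 4.49 g × (874 mL / 2000 mL) = 1.962 g
bromocresol purple: 49.4 mg × (874 mL / 2000 mL) = 21.588 mg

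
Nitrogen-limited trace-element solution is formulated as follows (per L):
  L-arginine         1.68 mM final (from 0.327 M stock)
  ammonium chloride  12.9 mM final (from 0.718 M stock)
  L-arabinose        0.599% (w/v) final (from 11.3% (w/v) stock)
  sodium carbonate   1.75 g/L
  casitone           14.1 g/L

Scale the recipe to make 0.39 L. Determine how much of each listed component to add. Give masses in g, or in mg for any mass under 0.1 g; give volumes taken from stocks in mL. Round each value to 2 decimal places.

L-arginine 2.00 mL; ammonium chloride 7.01 mL; L-arabinose 20.67 mL; sodium carbonate 0.68 g; casitone 5.50 g

Scale factor relative to 1 L: 0.39.
L-arginine: dilute stock: 1.68 mM × 390 mL ÷ 327 mM = 2.00 mL
ammonium chloride: V = C2·V2/C1 = 12.9 mM × 390 mL ÷ 718 mM = 7.01 mL
L-arabinose: dilute stock: 0.599% ÷ 11.3% × 390 mL = 20.67 mL
sodium carbonate: 1.75 g/L × 0.39 L = 0.68 g
casitone: 14.1 g/L × 0.39 L = 5.50 g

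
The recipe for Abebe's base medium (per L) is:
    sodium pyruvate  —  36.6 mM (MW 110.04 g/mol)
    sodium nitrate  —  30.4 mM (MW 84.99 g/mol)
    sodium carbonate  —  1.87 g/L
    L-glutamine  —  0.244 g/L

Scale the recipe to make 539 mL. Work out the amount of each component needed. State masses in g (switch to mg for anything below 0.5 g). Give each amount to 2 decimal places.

sodium pyruvate 2.17 g; sodium nitrate 1.39 g; sodium carbonate 1.01 g; L-glutamine 131.52 mg

Scale factor relative to 1 L: 0.539.
sodium pyruvate: 36.6 mmol/L × 110.04 g/mol × 0.539 L ÷ 1000 = 2.17 g
sodium nitrate: 30.4 mmol/L × 84.99 g/mol × 0.539 L ÷ 1000 = 1.39 g
sodium carbonate: 1.87 g/L × 0.539 L = 1.01 g
L-glutamine: 0.244 g/L × 0.539 L = 0.131516 g = 131.52 mg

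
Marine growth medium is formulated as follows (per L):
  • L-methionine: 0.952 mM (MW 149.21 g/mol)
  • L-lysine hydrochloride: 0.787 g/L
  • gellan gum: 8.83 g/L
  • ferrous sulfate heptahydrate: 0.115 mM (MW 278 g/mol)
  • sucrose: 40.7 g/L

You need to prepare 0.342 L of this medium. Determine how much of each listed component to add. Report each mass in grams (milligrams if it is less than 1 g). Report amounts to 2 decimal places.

L-methionine 48.58 mg; L-lysine hydrochloride 269.15 mg; gellan gum 3.02 g; ferrous sulfate heptahydrate 10.93 mg; sucrose 13.92 g

Scale factor relative to 1 L: 0.342.
L-methionine: 0.952 mmol/L × 149.21 mg/mmol × 0.342 L = 48.58 mg
L-lysine hydrochloride: 0.787 g/L × 0.342 L = 0.269154 g = 269.15 mg
gellan gum: 8.83 g/L × 0.342 L = 3.02 g
ferrous sulfate heptahydrate: 0.115 mmol/L × 278 mg/mmol × 0.342 L = 10.93 mg
sucrose: 40.7 g/L × 0.342 L = 13.92 g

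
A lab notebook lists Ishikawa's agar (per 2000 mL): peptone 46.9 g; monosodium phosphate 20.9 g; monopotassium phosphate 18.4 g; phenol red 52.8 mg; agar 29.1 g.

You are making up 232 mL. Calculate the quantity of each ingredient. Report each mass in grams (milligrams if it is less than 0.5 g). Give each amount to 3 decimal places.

peptone 5.440 g; monosodium phosphate 2.424 g; monopotassium phosphate 2.134 g; phenol red 6.125 mg; agar 3.376 g

Scale factor = 232 mL / 2000 mL = 0.116.
peptone: 46.9 g × (232 mL / 2000 mL) = 5.440 g
monosodium phosphate: 20.9 g × (232 mL / 2000 mL) = 2.424 g
monopotassium phosphate: 18.4 g × (232 mL / 2000 mL) = 2.134 g
phenol red: 52.8 mg × (232 mL / 2000 mL) = 6.125 mg
agar: 29.1 g × (232 mL / 2000 mL) = 3.376 g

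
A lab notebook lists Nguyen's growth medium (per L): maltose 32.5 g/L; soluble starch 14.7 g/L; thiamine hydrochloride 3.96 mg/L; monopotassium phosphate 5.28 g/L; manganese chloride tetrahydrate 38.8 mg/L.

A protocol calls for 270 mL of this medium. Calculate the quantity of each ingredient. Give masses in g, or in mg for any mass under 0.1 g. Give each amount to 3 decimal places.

Working volume: 270 mL = 0.27 L.
maltose: 32.5 g/L × 0.27 L = 8.775 g
soluble starch: 14.7 g/L × 0.27 L = 3.969 g
thiamine hydrochloride: 3.96 mg/L × 0.27 L = 1.069 mg
monopotassium phosphate: 5.28 g/L × 0.27 L = 1.426 g
manganese chloride tetrahydrate: 38.8 mg/L × 0.27 L = 10.476 mg

maltose 8.775 g; soluble starch 3.969 g; thiamine hydrochloride 1.069 mg; monopotassium phosphate 1.426 g; manganese chloride tetrahydrate 10.476 mg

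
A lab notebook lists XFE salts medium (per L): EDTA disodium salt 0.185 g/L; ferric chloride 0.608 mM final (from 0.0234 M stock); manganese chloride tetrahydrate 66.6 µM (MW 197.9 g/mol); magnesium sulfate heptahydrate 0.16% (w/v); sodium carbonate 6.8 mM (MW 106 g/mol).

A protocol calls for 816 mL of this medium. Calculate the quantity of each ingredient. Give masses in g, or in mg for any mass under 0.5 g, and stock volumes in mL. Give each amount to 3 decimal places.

Working volume: 816 mL = 0.816 L.
EDTA disodium salt: 0.185 g/L × 0.816 L = 0.15096 g = 150.960 mg
ferric chloride: C1V1 = C2V2 → 0.608 mM × 816 mL ÷ 23.4 mM = 21.202 mL
manganese chloride tetrahydrate: 66.6 µmol/L × 197.9 g/mol × 0.816 L ÷ 1000 = 10.755 mg
magnesium sulfate heptahydrate: 0.16 g per 100 mL × 816 mL ÷ 100 = 1.306 g
sodium carbonate: 6.8 mmol/L × 106 g/mol × 0.816 L ÷ 1000 = 0.588 g

EDTA disodium salt 150.960 mg; ferric chloride 21.202 mL; manganese chloride tetrahydrate 10.755 mg; magnesium sulfate heptahydrate 1.306 g; sodium carbonate 0.588 g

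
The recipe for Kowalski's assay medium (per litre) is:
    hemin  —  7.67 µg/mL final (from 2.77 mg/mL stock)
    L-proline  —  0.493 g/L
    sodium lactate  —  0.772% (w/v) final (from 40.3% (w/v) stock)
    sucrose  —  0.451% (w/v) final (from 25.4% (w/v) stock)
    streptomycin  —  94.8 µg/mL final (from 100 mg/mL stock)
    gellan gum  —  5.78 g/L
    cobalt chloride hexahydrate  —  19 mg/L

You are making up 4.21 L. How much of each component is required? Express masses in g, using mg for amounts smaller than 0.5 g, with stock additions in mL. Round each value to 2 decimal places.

hemin 11.66 mL; L-proline 2.08 g; sodium lactate 80.65 mL; sucrose 74.75 mL; streptomycin 3.99 mL; gellan gum 24.33 g; cobalt chloride hexahydrate 79.99 mg

Working volume: 4.21 L.
hemin: V = C2·V2/C1 = 7.67 µg/mL × 4210 mL ÷ 2770 µg/mL = 11.66 mL
L-proline: 0.493 g/L × 4.21 L = 2.08 g
sodium lactate: V = C2·V2/C1 = 0.772% ÷ 40.3% × 4210 mL = 80.65 mL
sucrose: V = C2·V2/C1 = 0.451% ÷ 25.4% × 4210 mL = 74.75 mL
streptomycin: C1V1 = C2V2 → 94.8 µg/mL × 4210 mL ÷ 100000 µg/mL = 3.99 mL
gellan gum: 5.78 g/L × 4.21 L = 24.33 g
cobalt chloride hexahydrate: 19 mg/L × 4.21 L = 79.99 mg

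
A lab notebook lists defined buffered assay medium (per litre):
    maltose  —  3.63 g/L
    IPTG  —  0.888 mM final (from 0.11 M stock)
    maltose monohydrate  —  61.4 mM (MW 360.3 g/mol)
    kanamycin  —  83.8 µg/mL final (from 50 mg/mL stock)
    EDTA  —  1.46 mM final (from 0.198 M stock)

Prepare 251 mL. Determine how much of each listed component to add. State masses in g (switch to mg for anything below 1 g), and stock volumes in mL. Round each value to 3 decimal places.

maltose 911.130 mg; IPTG 2.026 mL; maltose monohydrate 5.553 g; kanamycin 0.421 mL; EDTA 1.851 mL

Target volume = 251 mL = 0.251 L.
maltose: 3.63 g/L × 0.251 L = 0.91113 g = 911.130 mg
IPTG: V = C2·V2/C1 = 0.888 mM × 251 mL ÷ 110 mM = 2.026 mL
maltose monohydrate: 61.4 mmol/L × 360.3 g/mol × 0.251 L ÷ 1000 = 5.553 g
kanamycin: dilute stock: 83.8 µg/mL × 251 mL ÷ 50000 µg/mL = 0.421 mL
EDTA: dilute stock: 1.46 mM × 251 mL ÷ 198 mM = 1.851 mL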